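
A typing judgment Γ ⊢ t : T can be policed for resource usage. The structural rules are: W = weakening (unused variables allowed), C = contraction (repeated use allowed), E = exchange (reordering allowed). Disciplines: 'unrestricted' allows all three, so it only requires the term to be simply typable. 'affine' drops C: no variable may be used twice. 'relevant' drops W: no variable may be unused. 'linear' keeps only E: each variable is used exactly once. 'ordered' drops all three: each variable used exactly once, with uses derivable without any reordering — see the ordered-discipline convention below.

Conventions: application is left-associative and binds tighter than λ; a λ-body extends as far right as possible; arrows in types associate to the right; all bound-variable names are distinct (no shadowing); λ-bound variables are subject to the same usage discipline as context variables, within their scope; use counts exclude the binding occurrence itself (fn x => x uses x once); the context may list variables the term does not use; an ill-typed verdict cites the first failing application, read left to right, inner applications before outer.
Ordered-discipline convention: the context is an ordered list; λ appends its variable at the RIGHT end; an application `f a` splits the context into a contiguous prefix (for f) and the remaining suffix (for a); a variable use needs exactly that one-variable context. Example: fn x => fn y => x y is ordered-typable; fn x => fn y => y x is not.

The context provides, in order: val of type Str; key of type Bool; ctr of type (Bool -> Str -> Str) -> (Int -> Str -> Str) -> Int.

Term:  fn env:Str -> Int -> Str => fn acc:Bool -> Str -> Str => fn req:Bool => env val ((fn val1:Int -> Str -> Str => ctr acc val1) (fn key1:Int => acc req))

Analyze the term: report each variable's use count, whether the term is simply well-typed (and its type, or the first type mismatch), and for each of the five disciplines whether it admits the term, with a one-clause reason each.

usage: val ×1, key ×0, ctr ×1, env [bound] ×1, acc [bound] ×2, req [bound] ×1, val1 [bound] ×1, key1 [bound] ×0
order of uses: env, val, ctr, acc, val1, acc, req
typing: well-typed — term : (Str -> Int -> Str) -> (Bool -> Str -> Str) -> Bool -> Str
ordered ✗ (repeated use of acc ×2; needs weakening: key, key1 unused)
linear ✗ (repeated use of acc ×2; needs weakening: key, key1 unused)
affine ✗ (repeated use of acc ×2)
relevant ✗ (needs weakening: key, key1 unused)
unrestricted ✓ (simply typable at (Str -> Int -> Str) -> (Bool -> Str -> Str) -> Bool -> Str; W, C, E all held)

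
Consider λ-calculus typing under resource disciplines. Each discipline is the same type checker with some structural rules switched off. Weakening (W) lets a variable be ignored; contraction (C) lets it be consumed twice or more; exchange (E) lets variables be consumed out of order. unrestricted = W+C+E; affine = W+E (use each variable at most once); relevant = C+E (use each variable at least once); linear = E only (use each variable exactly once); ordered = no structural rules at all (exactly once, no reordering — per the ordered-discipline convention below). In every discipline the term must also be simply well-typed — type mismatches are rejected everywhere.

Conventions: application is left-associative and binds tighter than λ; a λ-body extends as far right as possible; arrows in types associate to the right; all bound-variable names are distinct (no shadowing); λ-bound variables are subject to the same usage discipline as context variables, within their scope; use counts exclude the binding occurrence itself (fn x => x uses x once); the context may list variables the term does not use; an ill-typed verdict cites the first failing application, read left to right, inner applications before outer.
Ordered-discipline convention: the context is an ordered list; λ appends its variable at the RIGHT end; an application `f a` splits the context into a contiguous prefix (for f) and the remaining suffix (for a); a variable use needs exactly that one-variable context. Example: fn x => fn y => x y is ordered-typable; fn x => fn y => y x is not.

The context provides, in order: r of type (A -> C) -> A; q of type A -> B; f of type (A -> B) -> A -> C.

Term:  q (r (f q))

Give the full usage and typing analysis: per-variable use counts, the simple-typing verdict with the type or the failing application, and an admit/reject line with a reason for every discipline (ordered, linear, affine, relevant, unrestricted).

counts: r ×1; q ×2; f ×1
use order (left to right): q, r, f, q
typing: well-typed at B
ordered ✗ (needs contraction — q ×2)
linear ✗ (needs contraction — q ×2)
affine ✗ (needs contraction — q ×2)
relevant ✓ (at least one use each (r, q, f))
unrestricted ✓ (type-checks (B) and nothing is barred)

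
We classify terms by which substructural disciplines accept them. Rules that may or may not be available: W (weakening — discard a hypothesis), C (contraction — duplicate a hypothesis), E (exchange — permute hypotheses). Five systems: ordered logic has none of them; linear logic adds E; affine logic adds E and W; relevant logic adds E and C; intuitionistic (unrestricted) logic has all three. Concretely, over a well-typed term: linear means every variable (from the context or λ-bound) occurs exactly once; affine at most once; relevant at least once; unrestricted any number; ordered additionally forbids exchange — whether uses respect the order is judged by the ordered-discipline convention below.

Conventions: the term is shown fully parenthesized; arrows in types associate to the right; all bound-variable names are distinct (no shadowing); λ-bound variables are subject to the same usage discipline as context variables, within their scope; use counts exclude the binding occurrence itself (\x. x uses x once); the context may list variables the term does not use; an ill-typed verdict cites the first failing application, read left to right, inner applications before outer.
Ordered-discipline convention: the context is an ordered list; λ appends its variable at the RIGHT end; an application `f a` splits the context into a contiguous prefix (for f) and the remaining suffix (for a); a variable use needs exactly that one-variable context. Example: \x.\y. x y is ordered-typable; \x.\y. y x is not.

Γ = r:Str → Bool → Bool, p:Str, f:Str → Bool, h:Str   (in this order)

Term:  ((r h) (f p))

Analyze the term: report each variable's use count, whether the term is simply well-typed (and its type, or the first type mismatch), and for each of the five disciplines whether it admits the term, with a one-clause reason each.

counts: r: 1×; p: 1×; f: 1×; h: 1×
order of uses: r, h, f, p
typing: the term checks, with type Bool
ordered ✗ (no contiguous prefix/suffix split fits r, h, f, p)
linear ✓ (exactly-once usage across r, p, f, h)
affine ✓ (at most one use each (r, p, f, h))
relevant ✓ (r, p, f, h: all used, weakening unneeded)
unrestricted ✓ (simply typable at Bool; W, C, E all held)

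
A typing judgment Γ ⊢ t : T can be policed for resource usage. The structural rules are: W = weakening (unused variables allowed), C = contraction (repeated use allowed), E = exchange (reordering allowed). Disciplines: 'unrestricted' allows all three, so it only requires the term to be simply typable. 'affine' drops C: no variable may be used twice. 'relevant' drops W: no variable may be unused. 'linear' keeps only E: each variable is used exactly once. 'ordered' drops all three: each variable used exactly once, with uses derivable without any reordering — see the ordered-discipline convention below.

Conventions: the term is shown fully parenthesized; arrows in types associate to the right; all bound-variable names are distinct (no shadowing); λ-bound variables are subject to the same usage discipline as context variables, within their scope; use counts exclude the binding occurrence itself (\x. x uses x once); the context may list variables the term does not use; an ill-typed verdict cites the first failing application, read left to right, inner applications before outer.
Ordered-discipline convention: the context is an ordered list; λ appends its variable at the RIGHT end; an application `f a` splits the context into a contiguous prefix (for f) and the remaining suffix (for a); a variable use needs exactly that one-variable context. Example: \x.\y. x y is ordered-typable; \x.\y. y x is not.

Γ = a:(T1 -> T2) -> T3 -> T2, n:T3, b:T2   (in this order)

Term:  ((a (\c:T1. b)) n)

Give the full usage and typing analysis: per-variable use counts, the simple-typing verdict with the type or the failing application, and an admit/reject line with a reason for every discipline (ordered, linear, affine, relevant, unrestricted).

variable uses: a ×1; n ×1; b ×1; c (bound) ×0
left-to-right use order: a, b, n
typing: well-typed — term : T2
ordered: ✗, c never used (weakening)
linear: ✗, c never used (weakening)
affine: ✓, a, n, b, c: no repeats, contraction unneeded
relevant: ✗, c never used (weakening)
unrestricted: ✓, simply typable at T2; W, C, E all held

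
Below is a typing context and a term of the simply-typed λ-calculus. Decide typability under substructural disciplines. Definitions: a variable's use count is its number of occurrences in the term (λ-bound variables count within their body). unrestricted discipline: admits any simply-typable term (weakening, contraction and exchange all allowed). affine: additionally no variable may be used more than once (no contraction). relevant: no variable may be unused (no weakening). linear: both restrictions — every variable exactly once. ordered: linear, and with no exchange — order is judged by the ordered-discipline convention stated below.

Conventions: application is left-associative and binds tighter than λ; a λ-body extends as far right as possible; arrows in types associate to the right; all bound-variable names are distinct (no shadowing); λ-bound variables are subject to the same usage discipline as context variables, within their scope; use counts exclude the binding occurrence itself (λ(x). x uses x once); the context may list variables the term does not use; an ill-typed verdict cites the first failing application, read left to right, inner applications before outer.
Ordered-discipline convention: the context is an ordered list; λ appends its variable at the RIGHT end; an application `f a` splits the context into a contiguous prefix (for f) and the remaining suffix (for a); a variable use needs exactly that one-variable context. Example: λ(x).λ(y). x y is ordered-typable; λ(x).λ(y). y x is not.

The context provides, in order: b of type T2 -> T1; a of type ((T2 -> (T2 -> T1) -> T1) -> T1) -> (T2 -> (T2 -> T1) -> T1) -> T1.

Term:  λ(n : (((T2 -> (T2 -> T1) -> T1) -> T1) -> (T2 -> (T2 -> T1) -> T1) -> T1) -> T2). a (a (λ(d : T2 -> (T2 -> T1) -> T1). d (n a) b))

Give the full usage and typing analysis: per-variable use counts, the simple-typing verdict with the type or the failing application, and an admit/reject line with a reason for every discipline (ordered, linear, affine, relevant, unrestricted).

use counts: b: 1; a: 3; n (λ-bound): 1; d (λ-bound): 1
order of uses: a, a, d, n, a, b
typing: well-typed — term : ((((T2 -> (T2 -> T1) -> T1) -> T1) -> (T2 -> (T2 -> T1) -> T1) -> T1) -> T2) -> (T2 -> (T2 -> T1) -> T1) -> T1
ordered: ✗, repeated use of a ×3
linear: ✗, repeated use of a ×3
affine: ✗, repeated use of a ×3
relevant: ✓, b, a, n, d: all used, weakening unneeded
unrestricted: ✓, well-typed at ((((T2 -> (T2 -> T1) -> T1) -> T1) -> (T2 -> (T2 -> T1) -> T1) -> T1) -> T2) -> (T2 -> (T2 -> T1) -> T1) -> T1; no restrictions here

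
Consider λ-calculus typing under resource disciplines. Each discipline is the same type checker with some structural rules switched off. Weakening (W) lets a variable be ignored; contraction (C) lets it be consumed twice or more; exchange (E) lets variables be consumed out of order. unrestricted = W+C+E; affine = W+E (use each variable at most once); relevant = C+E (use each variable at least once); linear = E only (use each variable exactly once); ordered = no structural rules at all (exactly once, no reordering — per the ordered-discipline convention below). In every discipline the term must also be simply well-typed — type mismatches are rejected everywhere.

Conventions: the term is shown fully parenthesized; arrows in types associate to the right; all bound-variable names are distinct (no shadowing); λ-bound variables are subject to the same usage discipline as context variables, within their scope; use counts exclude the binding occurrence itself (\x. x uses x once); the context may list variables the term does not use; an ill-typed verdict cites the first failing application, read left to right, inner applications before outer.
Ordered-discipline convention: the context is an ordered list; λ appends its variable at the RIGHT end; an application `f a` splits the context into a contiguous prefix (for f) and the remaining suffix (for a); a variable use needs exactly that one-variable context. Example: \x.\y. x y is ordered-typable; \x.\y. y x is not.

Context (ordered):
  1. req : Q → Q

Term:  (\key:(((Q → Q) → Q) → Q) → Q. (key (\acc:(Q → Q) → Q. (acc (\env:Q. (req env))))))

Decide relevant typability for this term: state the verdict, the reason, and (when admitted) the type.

yes — every one of req, key, acc, env appears; term : ((((Q → Q) → Q) → Q) → Q) → Q
variable uses: req ×1, key [bound] ×1, acc [bound] ×1, env [bound] ×1
order of uses: key, acc, req, env
typing: ✓ — ((((Q → Q) → Q) → Q) → Q) → Q
all disciplines: ordered ✗; linear ✓; affine ✓; relevant ✓; unrestricted ✓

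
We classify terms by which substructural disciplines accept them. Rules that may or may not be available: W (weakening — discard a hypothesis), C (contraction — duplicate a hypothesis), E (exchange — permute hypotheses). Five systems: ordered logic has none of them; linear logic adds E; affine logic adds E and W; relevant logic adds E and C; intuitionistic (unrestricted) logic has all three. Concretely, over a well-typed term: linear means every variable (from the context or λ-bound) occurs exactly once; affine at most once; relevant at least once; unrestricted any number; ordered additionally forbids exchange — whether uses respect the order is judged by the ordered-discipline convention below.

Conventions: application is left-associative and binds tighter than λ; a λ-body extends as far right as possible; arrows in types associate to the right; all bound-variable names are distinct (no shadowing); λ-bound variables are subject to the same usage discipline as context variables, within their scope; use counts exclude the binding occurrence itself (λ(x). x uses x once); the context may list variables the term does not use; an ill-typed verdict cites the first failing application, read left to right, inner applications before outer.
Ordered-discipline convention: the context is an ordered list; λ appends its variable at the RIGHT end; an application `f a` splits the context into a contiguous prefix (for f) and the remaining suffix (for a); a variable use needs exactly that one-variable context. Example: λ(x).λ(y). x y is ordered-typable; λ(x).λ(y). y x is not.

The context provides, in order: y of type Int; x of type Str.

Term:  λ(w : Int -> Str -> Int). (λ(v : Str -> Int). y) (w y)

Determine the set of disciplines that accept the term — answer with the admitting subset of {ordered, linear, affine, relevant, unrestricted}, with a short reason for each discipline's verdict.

accepted by: unrestricted
counts: y=2, x=0, w [bound]=1, v [bound]=0
uses in reading order: y, w, y
typing: well-typed at (Int -> Str -> Int) -> Int
ordered: ✗ — needs contraction — y ×2; unused: x, v — weakening required
linear: ✗ — needs contraction — y ×2; unused: x, v — weakening required
affine: ✗ — needs contraction — y ×2
relevant: ✗ — unused: x, v — weakening required
unrestricted: ✓ — simply typable at (Int -> Str -> Int) -> Int; W, C, E all held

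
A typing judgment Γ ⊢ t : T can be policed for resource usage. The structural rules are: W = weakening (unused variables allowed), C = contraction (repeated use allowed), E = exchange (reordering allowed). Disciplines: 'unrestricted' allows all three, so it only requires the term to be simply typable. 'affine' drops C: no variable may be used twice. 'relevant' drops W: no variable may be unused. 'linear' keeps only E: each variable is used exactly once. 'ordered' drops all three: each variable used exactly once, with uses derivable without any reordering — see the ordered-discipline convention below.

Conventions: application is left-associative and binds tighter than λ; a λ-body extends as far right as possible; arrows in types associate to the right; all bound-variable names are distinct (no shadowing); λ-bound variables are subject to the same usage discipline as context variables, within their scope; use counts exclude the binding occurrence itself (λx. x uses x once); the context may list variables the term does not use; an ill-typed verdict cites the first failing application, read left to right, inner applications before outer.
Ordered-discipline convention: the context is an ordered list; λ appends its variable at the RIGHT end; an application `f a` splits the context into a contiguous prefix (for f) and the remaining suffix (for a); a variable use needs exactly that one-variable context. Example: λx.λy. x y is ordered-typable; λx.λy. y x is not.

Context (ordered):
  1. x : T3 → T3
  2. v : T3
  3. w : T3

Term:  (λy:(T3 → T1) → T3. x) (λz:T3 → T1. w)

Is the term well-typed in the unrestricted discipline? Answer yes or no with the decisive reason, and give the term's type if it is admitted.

yes — typability at T3 → T3 is all that's needed; term : T3 → T3
use counts: x: 1×, v: 0×, w: 1×, y [bound]: 0×, z [bound]: 0×
left-to-right use order: x, w
typing: well-typed — term : T3 → T3
across the five disciplines: ordered ✗ · linear ✗ · affine ✓ · relevant ✗ · unrestricted ✓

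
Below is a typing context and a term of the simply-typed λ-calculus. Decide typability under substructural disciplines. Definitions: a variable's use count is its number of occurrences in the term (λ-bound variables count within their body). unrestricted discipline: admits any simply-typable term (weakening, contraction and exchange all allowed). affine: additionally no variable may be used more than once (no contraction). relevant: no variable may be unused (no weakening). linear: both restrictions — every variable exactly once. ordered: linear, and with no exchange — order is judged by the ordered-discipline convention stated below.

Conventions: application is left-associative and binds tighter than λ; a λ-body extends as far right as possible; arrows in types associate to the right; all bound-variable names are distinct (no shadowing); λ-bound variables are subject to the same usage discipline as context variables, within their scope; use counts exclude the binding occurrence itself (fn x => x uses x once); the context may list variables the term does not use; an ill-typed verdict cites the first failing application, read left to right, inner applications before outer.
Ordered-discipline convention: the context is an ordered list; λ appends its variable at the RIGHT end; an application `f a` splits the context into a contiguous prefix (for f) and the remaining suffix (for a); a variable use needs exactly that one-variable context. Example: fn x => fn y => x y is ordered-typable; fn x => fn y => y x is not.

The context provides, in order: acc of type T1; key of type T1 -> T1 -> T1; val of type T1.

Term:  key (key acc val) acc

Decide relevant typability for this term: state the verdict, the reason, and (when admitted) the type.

yes — acc, key, val: all used, weakening unneeded; term : T1
counts: acc=2, key=2, val=1
uses in reading order: key, key, acc, val, acc
typing: well-typed — term : T1
all disciplines: ordered ✗; linear ✗; affine ✗; relevant ✓; unrestricted ✓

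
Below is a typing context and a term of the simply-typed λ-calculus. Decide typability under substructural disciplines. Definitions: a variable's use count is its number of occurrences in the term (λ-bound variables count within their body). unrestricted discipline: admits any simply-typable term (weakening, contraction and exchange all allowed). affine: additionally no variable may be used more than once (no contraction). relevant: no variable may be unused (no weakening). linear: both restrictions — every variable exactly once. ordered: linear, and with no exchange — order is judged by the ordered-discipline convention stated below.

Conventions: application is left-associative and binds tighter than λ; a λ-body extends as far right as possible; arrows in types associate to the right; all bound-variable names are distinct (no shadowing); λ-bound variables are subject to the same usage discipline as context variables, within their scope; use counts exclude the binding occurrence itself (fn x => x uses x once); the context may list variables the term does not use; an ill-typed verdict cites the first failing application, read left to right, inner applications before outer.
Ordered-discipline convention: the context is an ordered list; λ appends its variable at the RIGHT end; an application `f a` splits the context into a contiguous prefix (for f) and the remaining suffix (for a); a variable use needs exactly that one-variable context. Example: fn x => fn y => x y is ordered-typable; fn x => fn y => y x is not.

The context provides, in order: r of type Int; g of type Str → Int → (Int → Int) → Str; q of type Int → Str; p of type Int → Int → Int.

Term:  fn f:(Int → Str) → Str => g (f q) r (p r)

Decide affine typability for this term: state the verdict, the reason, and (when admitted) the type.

no — needs contraction — r ×2
use counts: r: 2, g: 1, q: 1, p: 1, f [bound]: 1
order of uses: g, f, q, r, p, r
typing: ✓ — ((Int → Str) → Str) → Str
per-discipline verdicts: ordered ✗; linear ✗; affine ✗; relevant ✓; unrestricted ✓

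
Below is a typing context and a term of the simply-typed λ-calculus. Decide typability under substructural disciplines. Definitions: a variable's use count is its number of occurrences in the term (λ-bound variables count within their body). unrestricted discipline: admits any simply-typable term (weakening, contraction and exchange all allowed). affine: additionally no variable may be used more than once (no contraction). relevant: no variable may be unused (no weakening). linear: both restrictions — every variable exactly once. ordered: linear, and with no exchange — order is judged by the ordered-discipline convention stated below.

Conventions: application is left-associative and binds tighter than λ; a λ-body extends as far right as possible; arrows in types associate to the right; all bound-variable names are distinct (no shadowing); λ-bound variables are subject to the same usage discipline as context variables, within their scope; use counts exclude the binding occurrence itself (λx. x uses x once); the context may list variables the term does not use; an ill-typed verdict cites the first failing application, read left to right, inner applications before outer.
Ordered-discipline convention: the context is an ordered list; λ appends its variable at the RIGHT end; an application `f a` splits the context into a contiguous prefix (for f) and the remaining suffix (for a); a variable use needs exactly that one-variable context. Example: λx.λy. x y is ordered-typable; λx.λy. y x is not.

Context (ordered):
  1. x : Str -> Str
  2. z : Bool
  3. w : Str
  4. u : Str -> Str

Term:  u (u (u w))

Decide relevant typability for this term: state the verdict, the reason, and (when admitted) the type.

no — x, z left unused
use counts: x: 0, z: 0, w: 1, u: 3
use order (left to right): u, u, u, w
typing: ✓ — Str
across the five disciplines: ordered ✗; linear ✗; affine ✗; relevant ✗; unrestricted ✓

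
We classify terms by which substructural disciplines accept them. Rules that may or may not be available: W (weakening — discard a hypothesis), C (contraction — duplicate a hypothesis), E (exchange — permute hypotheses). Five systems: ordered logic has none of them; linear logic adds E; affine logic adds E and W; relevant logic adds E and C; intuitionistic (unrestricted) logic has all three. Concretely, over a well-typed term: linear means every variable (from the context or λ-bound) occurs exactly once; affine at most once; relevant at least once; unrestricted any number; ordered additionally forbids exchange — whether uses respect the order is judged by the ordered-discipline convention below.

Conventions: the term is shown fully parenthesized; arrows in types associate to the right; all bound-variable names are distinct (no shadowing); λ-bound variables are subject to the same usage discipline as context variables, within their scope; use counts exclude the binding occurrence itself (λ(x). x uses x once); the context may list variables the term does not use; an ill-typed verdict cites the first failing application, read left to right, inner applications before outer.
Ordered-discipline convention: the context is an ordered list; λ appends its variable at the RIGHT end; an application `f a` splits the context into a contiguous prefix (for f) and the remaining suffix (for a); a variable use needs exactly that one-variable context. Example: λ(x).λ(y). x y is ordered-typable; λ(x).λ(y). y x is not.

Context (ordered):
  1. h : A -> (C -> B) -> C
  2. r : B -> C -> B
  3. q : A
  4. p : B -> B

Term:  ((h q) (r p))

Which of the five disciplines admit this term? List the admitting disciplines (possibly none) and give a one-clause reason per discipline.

accepted by: none
variable uses: h ×1, r ×1, q ×1, p ×1
uses in reading order: h, q, r, p
typing: ill-typed: an argument B -> B mismatches the expected B
ordered: ✗ — not simply typable
linear: ✗ — fails simple typing
affine: ✗ — a type mismatch blocks all five
relevant: ✗ — the type mismatch rejects it
unrestricted: ✗ — not simply typable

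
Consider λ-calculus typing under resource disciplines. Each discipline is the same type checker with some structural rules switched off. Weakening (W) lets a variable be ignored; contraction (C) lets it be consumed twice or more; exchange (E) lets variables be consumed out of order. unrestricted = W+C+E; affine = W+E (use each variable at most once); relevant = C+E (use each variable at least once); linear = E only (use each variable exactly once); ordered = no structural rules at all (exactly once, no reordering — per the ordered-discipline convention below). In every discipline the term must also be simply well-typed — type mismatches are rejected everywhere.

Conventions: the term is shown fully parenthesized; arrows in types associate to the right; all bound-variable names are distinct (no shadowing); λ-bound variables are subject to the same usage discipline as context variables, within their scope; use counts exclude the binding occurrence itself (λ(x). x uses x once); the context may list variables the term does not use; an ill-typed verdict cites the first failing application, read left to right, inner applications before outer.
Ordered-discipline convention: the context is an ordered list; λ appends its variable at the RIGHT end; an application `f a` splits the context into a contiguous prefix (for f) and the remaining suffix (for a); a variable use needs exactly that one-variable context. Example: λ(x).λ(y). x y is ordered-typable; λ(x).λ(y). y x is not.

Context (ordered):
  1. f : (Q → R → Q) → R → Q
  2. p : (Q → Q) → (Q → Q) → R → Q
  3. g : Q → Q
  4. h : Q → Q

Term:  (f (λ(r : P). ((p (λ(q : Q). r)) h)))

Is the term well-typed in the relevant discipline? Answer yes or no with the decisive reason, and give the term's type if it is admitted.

no — the type mismatch rejects it
variable uses: f: 1; p: 1; g: 0; h: 1; r (bound): 1; q (bound): 0
uses in reading order: f, p, r, h
typing: ill-typed: a function awaiting Q → Q gets Q → P
all disciplines: ordered ✗ · linear ✗ · affine ✗ · relevant ✗ · unrestricted ✗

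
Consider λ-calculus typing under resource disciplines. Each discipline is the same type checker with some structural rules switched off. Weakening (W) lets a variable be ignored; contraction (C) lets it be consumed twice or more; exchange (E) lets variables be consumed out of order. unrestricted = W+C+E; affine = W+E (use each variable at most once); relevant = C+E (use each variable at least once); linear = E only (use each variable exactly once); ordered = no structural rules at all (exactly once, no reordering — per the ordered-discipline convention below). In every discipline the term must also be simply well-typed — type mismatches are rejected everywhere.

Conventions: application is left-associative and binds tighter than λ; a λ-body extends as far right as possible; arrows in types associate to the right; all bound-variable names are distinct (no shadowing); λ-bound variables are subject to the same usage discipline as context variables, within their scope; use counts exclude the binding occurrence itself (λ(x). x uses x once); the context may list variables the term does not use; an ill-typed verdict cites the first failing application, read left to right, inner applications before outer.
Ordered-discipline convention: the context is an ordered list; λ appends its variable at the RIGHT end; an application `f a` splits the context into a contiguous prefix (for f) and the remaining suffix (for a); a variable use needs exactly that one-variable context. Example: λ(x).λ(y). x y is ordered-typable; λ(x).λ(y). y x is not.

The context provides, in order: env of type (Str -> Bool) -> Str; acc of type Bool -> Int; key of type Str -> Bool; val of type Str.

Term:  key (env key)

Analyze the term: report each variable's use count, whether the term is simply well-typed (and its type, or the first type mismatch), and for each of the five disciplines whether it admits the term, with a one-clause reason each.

counts: env: 1×, acc: 0×, key: 2×, val: 0×
order of uses: key, env, key
typing: the term checks, with type Bool
ordered: ✗, repeated use of key ×2; acc, val never used (weakening)
linear: ✗, repeated use of key ×2; acc, val never used (weakening)
affine: ✗, repeated use of key ×2
relevant: ✗, acc, val never used (weakening)
unrestricted: ✓, simply typable at Bool; W, C, E all held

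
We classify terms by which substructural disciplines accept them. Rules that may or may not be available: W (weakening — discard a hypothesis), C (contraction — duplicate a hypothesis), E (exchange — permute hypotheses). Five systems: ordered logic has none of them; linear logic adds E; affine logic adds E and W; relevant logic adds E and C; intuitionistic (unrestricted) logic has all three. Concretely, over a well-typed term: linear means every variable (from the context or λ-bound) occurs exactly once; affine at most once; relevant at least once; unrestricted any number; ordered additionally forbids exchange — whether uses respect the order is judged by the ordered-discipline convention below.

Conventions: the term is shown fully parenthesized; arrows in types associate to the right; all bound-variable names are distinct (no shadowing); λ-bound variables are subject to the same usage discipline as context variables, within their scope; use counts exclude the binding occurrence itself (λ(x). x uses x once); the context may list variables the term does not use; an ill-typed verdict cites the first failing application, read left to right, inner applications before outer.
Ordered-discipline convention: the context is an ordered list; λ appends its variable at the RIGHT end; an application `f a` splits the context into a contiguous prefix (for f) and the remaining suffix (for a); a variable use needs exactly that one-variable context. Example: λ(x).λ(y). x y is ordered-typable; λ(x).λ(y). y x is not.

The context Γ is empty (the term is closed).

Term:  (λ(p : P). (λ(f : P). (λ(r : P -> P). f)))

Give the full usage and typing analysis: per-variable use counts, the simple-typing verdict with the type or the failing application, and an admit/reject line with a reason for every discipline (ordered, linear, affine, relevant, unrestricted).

usage: p (λ-bound) ×0, f (λ-bound) ×1, r (λ-bound) ×0
order of uses: f
typing: well-typed at P -> P -> (P -> P) -> P
ordered: ✗, p, r left unused
linear: ✗, p, r left unused
affine: ✓, no duplicate uses among p, f, r
relevant: ✗, p, r left unused
unrestricted: ✓, well-typed at P -> P -> (P -> P) -> P; no restrictions here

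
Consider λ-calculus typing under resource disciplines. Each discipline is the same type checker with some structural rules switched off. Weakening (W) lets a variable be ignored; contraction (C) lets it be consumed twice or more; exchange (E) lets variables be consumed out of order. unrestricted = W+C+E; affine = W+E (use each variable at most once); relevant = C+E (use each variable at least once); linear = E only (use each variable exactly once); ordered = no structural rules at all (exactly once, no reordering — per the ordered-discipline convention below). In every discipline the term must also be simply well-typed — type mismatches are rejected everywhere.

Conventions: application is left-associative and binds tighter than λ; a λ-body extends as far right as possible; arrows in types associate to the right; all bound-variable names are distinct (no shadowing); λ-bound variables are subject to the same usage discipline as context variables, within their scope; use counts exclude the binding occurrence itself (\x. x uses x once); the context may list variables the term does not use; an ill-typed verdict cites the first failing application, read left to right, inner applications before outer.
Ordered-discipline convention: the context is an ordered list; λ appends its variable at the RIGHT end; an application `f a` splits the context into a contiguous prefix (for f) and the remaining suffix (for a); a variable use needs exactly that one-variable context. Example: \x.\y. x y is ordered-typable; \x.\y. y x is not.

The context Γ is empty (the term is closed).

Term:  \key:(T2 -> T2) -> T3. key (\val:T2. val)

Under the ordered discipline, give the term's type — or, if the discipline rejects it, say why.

term : ((T2 -> T2) -> T3) -> T3
usage: key (bound): 1×; val (bound): 1×
order of uses: key, val
typing: the term checks, with type ((T2 -> T2) -> T3) -> T3
per-discipline verdicts: ordered ✓ | linear ✓ | affine ✓ | relevant ✓ | unrestricted ✓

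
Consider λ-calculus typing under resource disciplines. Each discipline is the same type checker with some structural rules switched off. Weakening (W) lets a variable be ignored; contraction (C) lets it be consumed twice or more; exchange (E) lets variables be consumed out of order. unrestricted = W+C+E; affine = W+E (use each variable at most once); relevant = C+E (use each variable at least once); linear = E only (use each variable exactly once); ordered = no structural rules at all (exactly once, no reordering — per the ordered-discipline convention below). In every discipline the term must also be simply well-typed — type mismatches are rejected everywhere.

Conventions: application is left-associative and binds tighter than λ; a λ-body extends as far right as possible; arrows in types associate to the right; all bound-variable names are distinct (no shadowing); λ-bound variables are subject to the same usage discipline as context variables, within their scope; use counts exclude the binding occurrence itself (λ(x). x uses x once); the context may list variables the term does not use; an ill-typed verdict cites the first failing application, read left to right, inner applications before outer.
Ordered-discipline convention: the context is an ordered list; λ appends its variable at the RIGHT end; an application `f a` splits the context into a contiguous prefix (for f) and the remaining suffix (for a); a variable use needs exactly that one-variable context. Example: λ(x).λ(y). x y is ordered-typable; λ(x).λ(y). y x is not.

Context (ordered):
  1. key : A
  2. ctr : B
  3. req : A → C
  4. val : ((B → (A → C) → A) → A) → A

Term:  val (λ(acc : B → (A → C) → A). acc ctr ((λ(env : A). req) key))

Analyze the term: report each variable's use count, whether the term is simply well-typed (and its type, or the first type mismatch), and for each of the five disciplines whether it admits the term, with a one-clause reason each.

counts: key: 1; ctr: 1; req: 1; val: 1; acc [bound]: 1; env [bound]: 0
order of uses: val, acc, ctr, req, key
typing: the term checks, with type A
ordered: ✗, env never used (weakening)
linear: ✗, env never used (weakening)
affine: ✓, no duplicate uses among key, ctr, req, val, acc, env
relevant: ✗, env never used (weakening)
unrestricted: ✓, typability at A is all that's needed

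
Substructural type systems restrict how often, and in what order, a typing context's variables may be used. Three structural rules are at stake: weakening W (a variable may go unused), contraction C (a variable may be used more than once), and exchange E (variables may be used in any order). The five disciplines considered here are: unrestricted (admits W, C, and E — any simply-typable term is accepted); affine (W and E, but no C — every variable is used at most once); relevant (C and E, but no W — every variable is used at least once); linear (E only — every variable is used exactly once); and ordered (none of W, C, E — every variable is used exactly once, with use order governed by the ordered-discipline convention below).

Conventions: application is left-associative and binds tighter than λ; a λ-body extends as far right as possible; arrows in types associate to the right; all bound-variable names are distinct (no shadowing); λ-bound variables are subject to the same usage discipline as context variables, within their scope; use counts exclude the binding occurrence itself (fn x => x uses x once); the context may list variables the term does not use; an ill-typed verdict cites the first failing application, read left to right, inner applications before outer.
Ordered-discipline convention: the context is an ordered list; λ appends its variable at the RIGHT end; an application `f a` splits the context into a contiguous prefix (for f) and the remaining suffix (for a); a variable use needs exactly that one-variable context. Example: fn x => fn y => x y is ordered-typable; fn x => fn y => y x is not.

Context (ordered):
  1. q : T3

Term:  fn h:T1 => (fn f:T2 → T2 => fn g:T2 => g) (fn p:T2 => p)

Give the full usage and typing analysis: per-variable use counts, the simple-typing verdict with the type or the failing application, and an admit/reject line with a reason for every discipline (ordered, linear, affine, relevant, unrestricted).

variable uses: q: 0×, h [bound]: 0×, f [bound]: 0×, g [bound]: 1×, p [bound]: 1×
uses in reading order: g, p
typing: ✓ — T1 → T2 → T2
ordered: ✗ — q, h, f left unused
linear: ✗ — q, h, f left unused
affine: ✓ — no duplicate uses among q, h, f, g, p
relevant: ✗ — q, h, f left unused
unrestricted: ✓ — simply typable at T1 → T2 → T2; W, C, E all held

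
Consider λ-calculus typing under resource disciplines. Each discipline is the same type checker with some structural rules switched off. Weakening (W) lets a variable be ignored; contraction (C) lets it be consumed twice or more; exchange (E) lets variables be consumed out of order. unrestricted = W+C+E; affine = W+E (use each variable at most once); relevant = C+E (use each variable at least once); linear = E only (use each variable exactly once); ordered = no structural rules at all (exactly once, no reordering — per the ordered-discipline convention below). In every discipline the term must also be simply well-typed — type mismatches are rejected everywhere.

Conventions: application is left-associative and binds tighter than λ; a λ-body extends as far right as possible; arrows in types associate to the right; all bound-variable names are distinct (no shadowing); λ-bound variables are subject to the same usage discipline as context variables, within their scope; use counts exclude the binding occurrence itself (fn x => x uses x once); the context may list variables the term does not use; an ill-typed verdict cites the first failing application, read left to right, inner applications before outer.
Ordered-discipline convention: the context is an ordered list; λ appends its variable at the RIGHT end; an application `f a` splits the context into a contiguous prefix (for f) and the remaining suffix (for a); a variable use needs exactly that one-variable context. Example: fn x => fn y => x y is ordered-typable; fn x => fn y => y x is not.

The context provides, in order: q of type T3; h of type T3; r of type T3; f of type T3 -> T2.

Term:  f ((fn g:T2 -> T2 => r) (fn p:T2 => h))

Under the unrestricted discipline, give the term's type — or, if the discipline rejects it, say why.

not well-typed under unrestricted — not simply typable
usage: q=0; h=1; r=1; f=1; g [bound]=0; p [bound]=0
uses in reading order: f, r, h
typing: ill-typed: an argument T2 -> T3 mismatches the expected T2 -> T2
summary: ordered ✗; linear ✗; affine ✗; relevant ✗; unrestricted ✗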